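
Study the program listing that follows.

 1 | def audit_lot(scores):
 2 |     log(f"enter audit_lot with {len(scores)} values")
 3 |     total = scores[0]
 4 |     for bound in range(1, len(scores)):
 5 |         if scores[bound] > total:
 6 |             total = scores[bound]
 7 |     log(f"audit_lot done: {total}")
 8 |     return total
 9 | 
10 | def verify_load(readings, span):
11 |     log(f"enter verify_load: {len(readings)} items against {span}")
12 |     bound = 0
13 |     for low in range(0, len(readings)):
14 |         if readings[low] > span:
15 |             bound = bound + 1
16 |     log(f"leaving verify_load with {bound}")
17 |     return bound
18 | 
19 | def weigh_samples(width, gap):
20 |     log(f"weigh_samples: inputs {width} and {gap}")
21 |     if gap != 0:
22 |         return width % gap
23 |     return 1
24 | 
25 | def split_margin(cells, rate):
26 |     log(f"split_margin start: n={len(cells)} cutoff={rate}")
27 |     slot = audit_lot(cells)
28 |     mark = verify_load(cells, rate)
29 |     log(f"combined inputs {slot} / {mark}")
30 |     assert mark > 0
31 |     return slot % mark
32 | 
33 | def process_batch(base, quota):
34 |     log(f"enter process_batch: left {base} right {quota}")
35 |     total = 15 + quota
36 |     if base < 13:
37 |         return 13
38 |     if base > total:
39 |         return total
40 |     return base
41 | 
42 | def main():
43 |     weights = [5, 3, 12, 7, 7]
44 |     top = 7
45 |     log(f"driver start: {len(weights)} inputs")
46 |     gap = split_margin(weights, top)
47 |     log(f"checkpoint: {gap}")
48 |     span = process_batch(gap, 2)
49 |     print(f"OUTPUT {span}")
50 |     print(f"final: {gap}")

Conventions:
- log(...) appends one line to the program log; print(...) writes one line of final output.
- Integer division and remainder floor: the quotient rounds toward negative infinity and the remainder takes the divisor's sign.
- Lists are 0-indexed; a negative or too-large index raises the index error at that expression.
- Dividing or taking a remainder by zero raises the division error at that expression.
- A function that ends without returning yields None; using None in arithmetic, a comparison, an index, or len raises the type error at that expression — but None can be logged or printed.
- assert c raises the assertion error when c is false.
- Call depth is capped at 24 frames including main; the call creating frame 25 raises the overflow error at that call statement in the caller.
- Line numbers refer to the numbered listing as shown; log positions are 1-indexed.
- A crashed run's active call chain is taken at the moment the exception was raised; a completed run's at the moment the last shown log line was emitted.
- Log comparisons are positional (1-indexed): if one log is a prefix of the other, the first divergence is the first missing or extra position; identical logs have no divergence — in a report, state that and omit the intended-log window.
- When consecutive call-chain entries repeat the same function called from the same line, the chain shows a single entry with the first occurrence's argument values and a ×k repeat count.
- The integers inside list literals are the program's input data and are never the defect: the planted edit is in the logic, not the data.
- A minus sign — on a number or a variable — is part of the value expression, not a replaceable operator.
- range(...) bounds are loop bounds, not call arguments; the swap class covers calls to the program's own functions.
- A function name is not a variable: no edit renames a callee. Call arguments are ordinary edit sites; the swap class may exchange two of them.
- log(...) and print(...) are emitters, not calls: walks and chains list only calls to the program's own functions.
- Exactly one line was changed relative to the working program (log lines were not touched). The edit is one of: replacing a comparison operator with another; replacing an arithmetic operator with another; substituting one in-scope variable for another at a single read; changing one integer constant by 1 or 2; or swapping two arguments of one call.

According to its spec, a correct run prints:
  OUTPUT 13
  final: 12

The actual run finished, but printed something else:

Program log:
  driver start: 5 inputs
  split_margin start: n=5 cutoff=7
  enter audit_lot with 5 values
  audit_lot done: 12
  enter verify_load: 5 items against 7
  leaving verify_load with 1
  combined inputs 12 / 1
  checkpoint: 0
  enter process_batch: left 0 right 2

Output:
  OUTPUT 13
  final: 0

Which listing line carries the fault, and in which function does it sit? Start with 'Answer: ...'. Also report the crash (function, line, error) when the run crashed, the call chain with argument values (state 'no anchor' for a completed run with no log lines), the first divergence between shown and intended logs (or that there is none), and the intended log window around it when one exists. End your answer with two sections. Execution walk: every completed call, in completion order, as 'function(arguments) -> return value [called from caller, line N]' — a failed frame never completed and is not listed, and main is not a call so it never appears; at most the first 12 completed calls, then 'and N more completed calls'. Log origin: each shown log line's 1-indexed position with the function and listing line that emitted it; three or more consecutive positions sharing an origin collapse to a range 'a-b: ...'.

Answer: the defect is in split_margin at line 31.
Core observation: Position 8 is the first bad log line: 'checkpoint: 0' should read 'checkpoint: 12'.
Call chain: main -> process_batch(0, 2) (called at line 48).
First divergence: at position 8 the run shows 'checkpoint: 0' where the working version logs 'checkpoint: 12'.
Intended log window:
  6: leaving verify_load with 1
  7: combined inputs 12 / 1
  8: checkpoint: 12
  9: enter process_batch: left 12 right 2
Execution walk:
  audit_lot([5, 3, 12, 7, 7]) -> 12  [called from split_margin, line 27]
  verify_load([5, 3, 12, 7, 7], 7) -> 1  [called from split_margin, line 28]
  split_margin([5, 3, 12, 7, 7], 7) -> 0  [called from main, line 46]
  process_batch(0, 2) -> 13  [called from main, line 48]
Origin of each log line:
  1: from main, line 45
  2: from split_margin, line 26
  3: from audit_lot, line 2
  4: from audit_lot, line 7
  5: from verify_load, line 11
  6: from verify_load, line 16
  7: from split_margin, line 29
  8: from main, line 47
  9: from process_batch, line 34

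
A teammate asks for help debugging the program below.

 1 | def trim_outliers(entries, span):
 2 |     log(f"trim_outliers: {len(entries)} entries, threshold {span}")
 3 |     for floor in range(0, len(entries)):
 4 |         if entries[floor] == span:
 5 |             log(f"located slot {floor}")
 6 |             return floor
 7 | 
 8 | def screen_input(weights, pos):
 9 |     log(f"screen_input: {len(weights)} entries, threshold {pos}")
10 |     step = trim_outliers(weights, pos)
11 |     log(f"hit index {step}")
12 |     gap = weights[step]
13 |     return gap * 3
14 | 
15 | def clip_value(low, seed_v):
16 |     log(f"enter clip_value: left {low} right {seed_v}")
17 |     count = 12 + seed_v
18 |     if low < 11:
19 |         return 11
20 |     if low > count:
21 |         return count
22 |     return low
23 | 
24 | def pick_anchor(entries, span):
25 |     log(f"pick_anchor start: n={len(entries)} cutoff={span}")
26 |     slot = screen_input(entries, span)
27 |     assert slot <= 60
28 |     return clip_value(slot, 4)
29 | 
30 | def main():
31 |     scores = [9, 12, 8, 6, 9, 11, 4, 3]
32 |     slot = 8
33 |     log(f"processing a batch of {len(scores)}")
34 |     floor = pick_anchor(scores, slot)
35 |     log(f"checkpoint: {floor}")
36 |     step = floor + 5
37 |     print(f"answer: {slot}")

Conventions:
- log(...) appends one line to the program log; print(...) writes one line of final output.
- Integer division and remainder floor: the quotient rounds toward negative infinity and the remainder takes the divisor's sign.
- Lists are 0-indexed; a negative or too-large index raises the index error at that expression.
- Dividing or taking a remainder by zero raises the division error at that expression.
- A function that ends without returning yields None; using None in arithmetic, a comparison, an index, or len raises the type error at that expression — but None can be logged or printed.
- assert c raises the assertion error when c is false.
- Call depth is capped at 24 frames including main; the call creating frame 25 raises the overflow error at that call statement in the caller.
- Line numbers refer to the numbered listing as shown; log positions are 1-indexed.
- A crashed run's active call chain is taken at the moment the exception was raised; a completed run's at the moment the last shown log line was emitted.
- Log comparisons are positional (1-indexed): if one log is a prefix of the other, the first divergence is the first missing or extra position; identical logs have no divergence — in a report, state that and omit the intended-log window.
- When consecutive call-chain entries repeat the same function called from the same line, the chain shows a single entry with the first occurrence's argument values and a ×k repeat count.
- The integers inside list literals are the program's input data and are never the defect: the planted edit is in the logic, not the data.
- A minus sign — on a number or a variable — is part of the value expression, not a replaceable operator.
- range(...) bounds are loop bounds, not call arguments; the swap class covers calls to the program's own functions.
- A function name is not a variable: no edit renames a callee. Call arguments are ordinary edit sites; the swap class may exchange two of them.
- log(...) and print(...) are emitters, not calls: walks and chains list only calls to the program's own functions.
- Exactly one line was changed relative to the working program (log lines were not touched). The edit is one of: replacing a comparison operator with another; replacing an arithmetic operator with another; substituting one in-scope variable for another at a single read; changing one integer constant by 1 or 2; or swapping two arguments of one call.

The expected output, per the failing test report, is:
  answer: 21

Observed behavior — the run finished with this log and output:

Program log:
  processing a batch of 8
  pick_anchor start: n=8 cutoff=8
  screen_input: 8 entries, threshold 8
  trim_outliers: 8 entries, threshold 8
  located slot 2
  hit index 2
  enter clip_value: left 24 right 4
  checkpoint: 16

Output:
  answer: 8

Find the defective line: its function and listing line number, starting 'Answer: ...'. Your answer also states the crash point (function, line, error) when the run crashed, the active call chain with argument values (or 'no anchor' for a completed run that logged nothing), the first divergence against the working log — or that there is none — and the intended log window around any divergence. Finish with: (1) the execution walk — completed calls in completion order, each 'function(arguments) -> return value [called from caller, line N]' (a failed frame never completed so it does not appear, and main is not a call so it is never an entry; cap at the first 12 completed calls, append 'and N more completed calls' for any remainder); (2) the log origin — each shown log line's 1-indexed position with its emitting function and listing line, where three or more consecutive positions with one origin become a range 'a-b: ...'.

Answer: the defect is in main at line 37.
Key fact: The logs agree in full; only the final output differs.
Call chain: main.
First divergence: none (the log streams are identical).
Execution walk:
  trim_outliers([9, 12, 8, 6, 9, 11, 4, 3], 8) -> 2  [called from screen_input, line 10]
  screen_input([9, 12, 8, 6, 9, 11, 4, 3], 8) -> 24  [called from pick_anchor, line 26]
  clip_value(24, 4) -> 16  [called from pick_anchor, line 28]
  pick_anchor([9, 12, 8, 6, 9, 11, 4, 3], 8) -> 16  [called from main, line 34]
Log origins:
  1: from main, line 33
  2: from pick_anchor, line 25
  3: from screen_input, line 9
  4: from trim_outliers, line 2
  5: from trim_outliers, line 5
  6: from screen_input, line 11
  7: from clip_value, line 16
  8: from main, line 35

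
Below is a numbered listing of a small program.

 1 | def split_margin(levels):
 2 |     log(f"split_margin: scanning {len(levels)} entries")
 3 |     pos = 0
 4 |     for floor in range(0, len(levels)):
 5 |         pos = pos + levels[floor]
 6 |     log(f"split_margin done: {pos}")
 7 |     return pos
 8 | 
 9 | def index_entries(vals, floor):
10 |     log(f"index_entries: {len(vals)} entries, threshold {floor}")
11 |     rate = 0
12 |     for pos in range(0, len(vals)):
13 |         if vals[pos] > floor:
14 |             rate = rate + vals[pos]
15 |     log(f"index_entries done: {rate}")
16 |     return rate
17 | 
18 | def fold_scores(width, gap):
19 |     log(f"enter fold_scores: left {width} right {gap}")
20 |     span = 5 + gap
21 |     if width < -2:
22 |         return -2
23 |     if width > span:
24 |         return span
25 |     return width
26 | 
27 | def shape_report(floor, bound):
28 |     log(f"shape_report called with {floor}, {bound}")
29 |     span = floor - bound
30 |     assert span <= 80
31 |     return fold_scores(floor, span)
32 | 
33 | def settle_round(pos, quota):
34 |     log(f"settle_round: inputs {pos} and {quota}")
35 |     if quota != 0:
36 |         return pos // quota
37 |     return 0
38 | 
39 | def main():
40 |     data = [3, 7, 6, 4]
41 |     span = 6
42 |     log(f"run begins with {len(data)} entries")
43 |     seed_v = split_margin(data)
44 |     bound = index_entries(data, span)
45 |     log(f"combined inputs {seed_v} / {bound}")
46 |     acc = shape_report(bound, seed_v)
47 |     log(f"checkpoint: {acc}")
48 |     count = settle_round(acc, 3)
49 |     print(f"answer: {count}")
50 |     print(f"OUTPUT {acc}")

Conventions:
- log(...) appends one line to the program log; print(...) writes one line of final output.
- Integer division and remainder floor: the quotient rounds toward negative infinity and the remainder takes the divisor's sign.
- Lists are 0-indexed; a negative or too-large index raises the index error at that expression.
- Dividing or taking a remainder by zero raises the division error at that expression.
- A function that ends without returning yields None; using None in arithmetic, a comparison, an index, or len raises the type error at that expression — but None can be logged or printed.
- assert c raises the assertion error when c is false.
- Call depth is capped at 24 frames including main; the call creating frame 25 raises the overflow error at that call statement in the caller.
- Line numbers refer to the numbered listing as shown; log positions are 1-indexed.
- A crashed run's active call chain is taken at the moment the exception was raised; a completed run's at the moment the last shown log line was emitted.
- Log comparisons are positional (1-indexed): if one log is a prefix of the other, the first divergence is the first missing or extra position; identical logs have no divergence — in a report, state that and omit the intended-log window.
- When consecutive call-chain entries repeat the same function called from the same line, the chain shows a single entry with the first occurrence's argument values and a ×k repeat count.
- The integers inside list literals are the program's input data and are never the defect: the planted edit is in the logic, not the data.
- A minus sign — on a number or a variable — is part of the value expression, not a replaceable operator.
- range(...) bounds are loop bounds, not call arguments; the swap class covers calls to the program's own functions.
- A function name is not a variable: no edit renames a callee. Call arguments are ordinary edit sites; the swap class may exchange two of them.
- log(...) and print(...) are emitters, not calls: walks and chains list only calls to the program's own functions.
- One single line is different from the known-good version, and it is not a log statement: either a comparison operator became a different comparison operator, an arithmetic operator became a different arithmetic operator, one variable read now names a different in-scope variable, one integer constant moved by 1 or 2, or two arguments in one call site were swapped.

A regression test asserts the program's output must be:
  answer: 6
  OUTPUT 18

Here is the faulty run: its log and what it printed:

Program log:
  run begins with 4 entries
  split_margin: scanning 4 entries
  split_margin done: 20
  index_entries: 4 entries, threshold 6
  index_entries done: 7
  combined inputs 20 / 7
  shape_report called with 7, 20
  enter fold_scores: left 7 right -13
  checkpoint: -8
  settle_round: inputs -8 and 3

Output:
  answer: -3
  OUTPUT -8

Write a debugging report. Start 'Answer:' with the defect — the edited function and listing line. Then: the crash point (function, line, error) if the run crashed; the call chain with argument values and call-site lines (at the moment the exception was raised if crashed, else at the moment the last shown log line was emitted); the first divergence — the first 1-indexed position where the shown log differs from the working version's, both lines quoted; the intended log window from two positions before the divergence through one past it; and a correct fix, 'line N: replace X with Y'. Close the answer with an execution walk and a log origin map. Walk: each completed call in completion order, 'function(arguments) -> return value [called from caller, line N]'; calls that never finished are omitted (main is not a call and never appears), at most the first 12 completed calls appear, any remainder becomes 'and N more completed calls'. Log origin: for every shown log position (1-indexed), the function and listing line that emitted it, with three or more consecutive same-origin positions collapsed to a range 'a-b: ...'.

Answer: the defect is in main at line 46.
Key fact: The earliest visible damage is log position 7 — 'shape_report called with 7, 20' rather than the intended 'shape_report called with 20, 7'.
Call chain: main -> settle_round(-8, 3) (called at line 48).
First divergence: position 7 — shown 'shape_report called with 7, 20', intended 'shape_report called with 20, 7'.
Intended log window:
  5: index_entries done: 7
  6: combined inputs 20 / 7
  7: shape_report called with 20, 7
  8: enter fold_scores: left 20 right 13
Execution walk:
  split_margin([3, 7, 6, 4]) -> 20  [called from main, line 43]
  index_entries([3, 7, 6, 4], 6) -> 7  [called from main, line 44]
  fold_scores(7, -13) -> -8  [called from shape_report, line 31]
  shape_report(7, 20) -> -8  [called from main, line 46]
  settle_round(-8, 3) -> -3  [called from main, line 48]
Log origins:
  1: logged in main at line 42
  2: logged in split_margin at line 2
  3: logged in split_margin at line 6
  4: logged in index_entries at line 10
  5: logged in index_entries at line 15
  6: logged in main at line 45
  7: logged in shape_report at line 28
  8: logged in fold_scores at line 19
  9: logged in main at line 47
  10: logged in settle_round at line 34
A correct fix: line 46: replace `shape_report(bound, seed_v)` with `shape_report(seed_v, bound)`.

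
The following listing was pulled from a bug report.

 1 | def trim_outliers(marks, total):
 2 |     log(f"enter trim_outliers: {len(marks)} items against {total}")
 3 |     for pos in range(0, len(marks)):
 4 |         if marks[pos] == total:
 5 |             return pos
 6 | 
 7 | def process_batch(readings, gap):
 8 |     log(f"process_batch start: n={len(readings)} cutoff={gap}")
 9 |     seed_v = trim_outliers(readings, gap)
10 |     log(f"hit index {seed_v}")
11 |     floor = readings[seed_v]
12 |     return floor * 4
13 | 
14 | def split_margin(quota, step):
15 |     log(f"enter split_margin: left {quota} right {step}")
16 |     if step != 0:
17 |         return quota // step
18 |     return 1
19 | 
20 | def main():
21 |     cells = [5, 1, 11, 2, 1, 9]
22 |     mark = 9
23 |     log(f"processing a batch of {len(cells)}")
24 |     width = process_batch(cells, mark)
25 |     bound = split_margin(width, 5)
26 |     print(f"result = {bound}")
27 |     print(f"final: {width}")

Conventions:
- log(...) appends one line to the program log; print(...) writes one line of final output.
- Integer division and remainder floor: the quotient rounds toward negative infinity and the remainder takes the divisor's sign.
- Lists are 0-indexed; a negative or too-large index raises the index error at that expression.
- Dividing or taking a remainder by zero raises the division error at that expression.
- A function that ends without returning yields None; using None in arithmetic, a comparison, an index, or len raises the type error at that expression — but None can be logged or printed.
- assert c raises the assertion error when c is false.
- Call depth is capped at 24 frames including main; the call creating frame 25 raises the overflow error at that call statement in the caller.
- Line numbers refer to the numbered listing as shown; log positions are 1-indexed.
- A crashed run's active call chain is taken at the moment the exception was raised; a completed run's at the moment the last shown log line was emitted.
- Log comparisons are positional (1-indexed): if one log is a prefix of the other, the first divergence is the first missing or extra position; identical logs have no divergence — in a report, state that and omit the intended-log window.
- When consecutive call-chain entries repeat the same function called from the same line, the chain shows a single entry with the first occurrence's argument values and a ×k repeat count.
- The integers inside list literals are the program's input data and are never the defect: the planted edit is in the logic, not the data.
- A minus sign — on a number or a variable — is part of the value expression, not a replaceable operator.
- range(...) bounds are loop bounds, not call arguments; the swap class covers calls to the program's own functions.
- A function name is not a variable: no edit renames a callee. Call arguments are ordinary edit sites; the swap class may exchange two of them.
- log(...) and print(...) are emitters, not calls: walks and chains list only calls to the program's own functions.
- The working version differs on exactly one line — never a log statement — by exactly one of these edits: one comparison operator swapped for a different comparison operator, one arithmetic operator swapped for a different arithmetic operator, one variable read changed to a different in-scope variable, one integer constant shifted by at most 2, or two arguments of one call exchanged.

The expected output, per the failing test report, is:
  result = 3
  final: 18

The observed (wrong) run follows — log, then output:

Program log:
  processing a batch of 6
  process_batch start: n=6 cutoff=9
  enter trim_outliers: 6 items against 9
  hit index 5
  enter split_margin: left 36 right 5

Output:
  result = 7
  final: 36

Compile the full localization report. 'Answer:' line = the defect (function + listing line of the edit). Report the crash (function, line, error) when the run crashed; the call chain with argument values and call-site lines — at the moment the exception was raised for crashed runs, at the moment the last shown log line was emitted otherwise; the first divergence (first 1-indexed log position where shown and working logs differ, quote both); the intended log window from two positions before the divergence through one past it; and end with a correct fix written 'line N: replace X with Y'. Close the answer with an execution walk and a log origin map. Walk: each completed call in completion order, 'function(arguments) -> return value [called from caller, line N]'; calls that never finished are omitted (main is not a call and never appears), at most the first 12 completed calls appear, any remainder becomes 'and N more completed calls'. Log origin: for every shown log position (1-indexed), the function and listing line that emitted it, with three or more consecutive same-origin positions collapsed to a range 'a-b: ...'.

Answer: the defect is in process_batch at line 12.
Key fact: The earliest visible damage is log position 5 — 'enter split_margin: left 36 right 5' rather than the intended 'enter split_margin: left 18 right 5'.
Call chain: main -> split_margin(36, 5) (called at line 25).
First divergence: position 5 — the shown line 'enter split_margin: left 36 right 5' should read 'enter split_margin: left 18 right 5'.
Intended log window:
  3: enter trim_outliers: 6 items against 9
  4: hit index 5
  5: enter split_margin: left 18 right 5
Execution walk:
  trim_outliers([5, 1, 11, 2, 1, 9], 9) -> 5  [called from process_batch, line 9]
  process_batch([5, 1, 11, 2, 1, 9], 9) -> 36  [called from main, line 24]
  split_margin(36, 5) -> 7  [called from main, line 25]
Log origin:
  1: from main, line 23
  2: from process_batch, line 8
  3: from trim_outliers, line 2
  4: from process_batch, line 10
  5: from split_margin, line 15
A correct fix: line 12: replace `4` with `2`.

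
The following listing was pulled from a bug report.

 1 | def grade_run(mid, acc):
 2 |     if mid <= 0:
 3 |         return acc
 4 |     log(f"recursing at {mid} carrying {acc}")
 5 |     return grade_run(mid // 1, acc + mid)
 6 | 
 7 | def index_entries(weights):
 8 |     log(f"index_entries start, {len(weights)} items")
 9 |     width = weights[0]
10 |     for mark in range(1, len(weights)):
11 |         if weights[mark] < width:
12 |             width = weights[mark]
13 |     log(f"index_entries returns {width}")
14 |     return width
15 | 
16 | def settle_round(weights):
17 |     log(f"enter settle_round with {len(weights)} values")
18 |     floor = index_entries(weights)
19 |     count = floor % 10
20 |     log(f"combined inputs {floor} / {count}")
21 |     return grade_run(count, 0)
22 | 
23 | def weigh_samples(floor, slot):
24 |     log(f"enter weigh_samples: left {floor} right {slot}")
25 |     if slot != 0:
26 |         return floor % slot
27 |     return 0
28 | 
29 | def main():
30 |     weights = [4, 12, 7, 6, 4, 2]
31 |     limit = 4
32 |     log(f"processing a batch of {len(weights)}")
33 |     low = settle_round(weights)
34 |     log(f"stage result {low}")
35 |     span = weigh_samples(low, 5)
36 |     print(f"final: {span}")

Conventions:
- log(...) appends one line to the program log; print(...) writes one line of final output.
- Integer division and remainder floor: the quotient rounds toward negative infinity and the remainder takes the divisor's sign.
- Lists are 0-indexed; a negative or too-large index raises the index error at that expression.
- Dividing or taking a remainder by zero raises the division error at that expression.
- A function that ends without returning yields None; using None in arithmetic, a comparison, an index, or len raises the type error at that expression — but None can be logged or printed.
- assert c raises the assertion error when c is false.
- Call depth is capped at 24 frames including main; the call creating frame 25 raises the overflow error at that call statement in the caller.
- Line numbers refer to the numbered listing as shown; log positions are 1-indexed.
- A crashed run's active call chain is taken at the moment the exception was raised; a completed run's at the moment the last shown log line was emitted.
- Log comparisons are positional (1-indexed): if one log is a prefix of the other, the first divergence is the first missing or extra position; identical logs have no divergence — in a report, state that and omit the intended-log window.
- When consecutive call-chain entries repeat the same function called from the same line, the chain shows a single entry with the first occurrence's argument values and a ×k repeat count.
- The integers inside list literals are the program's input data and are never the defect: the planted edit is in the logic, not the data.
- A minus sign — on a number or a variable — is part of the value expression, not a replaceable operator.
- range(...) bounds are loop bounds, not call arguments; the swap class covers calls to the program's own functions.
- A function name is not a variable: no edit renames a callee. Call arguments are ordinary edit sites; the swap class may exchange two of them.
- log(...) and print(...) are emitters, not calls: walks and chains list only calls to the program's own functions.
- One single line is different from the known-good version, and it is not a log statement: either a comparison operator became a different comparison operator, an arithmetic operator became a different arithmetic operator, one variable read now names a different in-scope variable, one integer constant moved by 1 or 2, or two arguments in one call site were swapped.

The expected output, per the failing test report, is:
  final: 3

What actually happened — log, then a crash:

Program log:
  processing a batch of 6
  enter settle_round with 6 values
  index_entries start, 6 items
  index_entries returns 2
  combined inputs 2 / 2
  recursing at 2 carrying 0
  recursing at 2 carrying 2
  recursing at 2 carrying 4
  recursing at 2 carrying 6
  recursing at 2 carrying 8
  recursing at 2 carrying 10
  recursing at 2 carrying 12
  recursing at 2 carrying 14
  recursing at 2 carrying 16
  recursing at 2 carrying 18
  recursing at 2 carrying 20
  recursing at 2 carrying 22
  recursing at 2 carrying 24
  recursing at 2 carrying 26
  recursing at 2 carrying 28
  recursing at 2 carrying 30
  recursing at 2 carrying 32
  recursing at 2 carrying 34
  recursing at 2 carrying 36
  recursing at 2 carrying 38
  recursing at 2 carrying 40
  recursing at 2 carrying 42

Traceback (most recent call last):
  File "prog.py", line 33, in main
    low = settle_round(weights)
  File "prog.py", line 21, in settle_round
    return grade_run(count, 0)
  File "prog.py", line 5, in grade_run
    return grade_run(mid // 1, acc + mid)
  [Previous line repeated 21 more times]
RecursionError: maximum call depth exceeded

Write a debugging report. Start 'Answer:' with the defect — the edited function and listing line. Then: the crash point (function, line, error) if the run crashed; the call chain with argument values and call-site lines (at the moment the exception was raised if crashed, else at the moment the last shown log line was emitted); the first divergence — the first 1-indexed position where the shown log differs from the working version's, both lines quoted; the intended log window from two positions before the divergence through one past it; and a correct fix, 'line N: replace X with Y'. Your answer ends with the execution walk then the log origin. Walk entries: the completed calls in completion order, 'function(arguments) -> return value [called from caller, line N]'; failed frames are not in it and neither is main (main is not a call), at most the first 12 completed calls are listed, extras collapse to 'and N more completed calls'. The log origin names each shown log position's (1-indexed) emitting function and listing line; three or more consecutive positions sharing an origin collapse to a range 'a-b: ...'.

Answer: the defect is in grade_run at line 5.
Key observation: Log line 7 is where behavior first shows: 'recursing at 2 carrying 2' appears instead of 'recursing at 1 carrying 2'.
Crash: grade_run, line 5, RecursionError.
Call chain: main -> settle_round([4, 12, 7, 6, 4, 2]) (called at line 33) -> grade_run(2, 0) (called at line 21) -> grade_run(2, 2) (called at line 5) ×21.
First divergence: at position 7 the run shows 'recursing at 2 carrying 2' where the working version logs 'recursing at 1 carrying 2'.
Intended log window:
  5: combined inputs 2 / 2
  6: recursing at 2 carrying 0
  7: recursing at 1 carrying 2
  8: stage result 3
Execution walk:
  index_entries([4, 12, 7, 6, 4, 2]) -> 2  [called from settle_round, line 18]
Log origins:
  1 — main, line 32
  2 — settle_round, line 17
  3 — index_entries, line 8
  4 — index_entries, line 13
  5 — settle_round, line 20
  6-27 — grade_run, line 4
A correct fix: line 5: replace `//` with `-`.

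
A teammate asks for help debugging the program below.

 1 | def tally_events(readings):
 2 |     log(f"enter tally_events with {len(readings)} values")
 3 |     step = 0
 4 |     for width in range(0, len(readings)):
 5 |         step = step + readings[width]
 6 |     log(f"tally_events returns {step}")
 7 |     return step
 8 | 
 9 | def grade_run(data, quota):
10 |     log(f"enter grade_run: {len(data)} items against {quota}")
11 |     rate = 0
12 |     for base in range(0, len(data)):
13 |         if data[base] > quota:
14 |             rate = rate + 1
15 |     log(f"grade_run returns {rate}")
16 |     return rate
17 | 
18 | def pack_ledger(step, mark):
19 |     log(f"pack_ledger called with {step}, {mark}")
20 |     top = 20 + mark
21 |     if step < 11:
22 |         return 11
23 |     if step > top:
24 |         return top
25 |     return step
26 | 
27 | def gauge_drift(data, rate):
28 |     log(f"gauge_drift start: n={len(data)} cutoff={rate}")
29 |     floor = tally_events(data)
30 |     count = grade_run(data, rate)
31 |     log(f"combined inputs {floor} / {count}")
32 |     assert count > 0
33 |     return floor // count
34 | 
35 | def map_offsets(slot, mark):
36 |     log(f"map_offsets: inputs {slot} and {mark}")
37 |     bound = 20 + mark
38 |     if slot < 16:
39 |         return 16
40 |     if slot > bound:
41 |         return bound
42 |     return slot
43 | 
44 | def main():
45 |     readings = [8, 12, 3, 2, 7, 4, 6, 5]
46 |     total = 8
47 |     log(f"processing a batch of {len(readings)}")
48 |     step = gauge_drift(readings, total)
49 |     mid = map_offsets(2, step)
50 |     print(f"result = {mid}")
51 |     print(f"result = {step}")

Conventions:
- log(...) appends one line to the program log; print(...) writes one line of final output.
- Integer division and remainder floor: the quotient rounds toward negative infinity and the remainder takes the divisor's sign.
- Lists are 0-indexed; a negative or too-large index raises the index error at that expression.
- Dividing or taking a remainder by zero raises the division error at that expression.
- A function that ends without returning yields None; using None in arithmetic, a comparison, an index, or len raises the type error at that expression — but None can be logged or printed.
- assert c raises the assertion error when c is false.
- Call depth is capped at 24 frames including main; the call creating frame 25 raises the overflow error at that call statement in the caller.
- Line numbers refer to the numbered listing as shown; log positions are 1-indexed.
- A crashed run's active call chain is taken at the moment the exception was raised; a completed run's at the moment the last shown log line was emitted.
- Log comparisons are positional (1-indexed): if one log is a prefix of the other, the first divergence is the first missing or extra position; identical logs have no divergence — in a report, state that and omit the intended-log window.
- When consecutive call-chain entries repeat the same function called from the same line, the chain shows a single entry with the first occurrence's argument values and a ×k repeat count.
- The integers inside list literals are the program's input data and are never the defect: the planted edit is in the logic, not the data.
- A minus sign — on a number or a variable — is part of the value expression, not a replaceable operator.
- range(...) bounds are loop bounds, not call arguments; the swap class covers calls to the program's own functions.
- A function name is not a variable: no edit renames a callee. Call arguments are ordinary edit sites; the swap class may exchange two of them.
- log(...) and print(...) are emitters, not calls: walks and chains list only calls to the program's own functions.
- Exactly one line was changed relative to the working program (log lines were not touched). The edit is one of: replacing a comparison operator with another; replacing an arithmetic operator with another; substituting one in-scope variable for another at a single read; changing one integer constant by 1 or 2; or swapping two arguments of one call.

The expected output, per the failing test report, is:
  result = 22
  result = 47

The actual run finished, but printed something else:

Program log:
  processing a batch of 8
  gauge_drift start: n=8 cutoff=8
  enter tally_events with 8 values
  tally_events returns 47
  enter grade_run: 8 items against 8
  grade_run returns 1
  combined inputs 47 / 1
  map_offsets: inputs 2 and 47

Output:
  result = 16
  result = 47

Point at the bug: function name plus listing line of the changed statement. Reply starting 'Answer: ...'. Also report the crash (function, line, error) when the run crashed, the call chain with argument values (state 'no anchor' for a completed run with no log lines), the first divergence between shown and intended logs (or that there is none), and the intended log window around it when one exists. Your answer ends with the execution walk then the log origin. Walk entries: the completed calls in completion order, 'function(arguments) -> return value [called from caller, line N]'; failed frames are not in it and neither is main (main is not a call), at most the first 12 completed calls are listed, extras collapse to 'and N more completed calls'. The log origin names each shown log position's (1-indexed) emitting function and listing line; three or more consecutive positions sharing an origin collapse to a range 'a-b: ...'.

Answer: the defect is in main at line 49.
Key fact: The log first diverges at position 8: the faulty run prints 'map_offsets: inputs 2 and 47' where the working version prints 'map_offsets: inputs 47 and 2'.
Call chain: main -> map_offsets(2, 47) (called at line 49).
First divergence: at position 8 the run shows 'map_offsets: inputs 2 and 47' where the working version logs 'map_offsets: inputs 47 and 2'.
Intended log window:
  6: grade_run returns 1
  7: combined inputs 47 / 1
  8: map_offsets: inputs 47 and 2
Execution walk:
  tally_events([8, 12, 3, 2, 7, 4, 6, 5]) -> 47  [called from gauge_drift, line 29]
  grade_run([8, 12, 3, 2, 7, 4, 6, 5], 8) -> 1  [called from gauge_drift, line 30]
  gauge_drift([8, 12, 3, 2, 7, 4, 6, 5], 8) -> 47  [called from main, line 48]
  map_offsets(2, 47) -> 16  [called from main, line 49]
Origin of each log line:
  1: emitted by main (line 47)
  2: emitted by gauge_drift (line 28)
  3: emitted by tally_events (line 2)
  4: emitted by tally_events (line 6)
  5: emitted by grade_run (line 10)
  6: emitted by grade_run (line 15)
  7: emitted by gauge_drift (line 31)
  8: emitted by map_offsets (line 36)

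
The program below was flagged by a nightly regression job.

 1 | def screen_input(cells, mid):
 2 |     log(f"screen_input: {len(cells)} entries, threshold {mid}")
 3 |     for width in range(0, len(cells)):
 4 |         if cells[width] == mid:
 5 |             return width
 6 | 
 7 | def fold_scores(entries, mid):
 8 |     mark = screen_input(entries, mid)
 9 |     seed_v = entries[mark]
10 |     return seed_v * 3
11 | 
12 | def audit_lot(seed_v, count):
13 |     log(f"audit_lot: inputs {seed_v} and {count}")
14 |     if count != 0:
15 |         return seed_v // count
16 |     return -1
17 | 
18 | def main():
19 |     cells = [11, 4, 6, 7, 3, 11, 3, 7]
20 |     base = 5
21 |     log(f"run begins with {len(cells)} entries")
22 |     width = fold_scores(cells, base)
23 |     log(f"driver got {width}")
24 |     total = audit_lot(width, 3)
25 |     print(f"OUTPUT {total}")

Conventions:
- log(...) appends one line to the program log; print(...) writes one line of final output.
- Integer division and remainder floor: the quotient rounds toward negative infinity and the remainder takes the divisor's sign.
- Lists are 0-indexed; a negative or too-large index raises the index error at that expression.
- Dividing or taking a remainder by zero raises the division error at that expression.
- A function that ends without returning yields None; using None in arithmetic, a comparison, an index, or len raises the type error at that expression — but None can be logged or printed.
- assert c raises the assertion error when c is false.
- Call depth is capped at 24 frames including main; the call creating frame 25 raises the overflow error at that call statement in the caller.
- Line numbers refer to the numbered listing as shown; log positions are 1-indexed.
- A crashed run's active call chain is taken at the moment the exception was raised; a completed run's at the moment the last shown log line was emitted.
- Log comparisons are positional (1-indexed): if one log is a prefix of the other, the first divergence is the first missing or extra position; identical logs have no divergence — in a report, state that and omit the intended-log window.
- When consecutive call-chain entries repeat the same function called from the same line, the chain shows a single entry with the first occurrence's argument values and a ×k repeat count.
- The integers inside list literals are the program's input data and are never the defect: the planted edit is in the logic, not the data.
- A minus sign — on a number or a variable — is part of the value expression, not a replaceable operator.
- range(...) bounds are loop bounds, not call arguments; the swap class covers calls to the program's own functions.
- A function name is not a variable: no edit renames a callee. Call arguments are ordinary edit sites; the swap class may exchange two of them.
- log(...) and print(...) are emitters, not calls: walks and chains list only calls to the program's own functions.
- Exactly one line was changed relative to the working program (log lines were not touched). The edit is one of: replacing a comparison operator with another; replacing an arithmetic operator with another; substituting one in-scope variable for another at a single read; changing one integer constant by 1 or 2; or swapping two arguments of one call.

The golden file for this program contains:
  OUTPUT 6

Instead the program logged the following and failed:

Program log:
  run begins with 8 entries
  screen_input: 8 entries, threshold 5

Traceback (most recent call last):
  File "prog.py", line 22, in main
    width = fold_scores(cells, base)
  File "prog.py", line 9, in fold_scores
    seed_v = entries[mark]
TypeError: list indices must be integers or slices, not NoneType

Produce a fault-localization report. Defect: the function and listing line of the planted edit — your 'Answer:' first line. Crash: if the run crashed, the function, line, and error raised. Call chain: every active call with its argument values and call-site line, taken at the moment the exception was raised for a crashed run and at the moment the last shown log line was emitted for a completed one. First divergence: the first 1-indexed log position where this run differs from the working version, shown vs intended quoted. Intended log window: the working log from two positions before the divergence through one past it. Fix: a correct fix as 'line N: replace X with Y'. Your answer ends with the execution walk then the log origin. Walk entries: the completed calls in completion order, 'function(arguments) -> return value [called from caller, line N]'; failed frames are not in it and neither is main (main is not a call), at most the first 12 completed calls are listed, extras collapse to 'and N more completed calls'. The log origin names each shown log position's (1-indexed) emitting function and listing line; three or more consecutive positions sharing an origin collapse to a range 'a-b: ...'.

Answer: the defect is in main at line 20.
The tell: The log first diverges at position 2: the faulty run prints 'screen_input: 8 entries, threshold 5' where the working version prints 'screen_input: 8 entries, threshold 6'.
Crash: fold_scores, line 9, TypeError.
Call chain: main -> fold_scores([11, 4, 6, 7, 3, 11, 3, 7], 5) (called at line 22).
First divergence: at position 2 the run shows 'screen_input: 8 entries, threshold 5' where the working version logs 'screen_input: 8 entries, threshold 6'.
Intended log window:
  1: run begins with 8 entries
  2: screen_input: 8 entries, threshold 6
  3: driver got 18
Execution walk:
  screen_input([11, 4, 6, 7, 3, 11, 3, 7], 5) -> None  [called from fold_scores, line 8]
Log origins:
  1: emitted by main (line 21)
  2: emitted by screen_input (line 2)
A correct fix: line 20: replace `5` with `6`.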